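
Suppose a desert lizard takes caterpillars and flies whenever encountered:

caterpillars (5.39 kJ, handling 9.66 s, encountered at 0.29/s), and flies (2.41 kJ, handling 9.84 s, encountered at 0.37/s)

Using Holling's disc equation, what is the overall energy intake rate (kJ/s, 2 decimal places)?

R = (0.29×5.39 + 0.37×2.41) / (1 + 0.29×9.66 + 0.37×9.84) = 2.455/7.442 = 0.3298 kJ/s.

0.33 kJ/s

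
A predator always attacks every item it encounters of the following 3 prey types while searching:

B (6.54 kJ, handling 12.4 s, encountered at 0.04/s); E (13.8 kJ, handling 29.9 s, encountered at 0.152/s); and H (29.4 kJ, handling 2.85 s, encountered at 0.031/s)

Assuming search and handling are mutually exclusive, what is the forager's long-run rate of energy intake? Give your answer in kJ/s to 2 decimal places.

R = (0.04×6.54 + 0.152×13.8 + 0.031×29.4) / (1 + 0.04×12.4 + 0.152×29.9 + 0.031×2.85) = 3.271/6.129 = 0.5336 kJ/s.

0.53 kJ/s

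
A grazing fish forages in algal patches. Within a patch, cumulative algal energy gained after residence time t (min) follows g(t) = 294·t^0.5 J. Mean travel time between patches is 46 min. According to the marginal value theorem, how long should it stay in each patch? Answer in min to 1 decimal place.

Maximise g(t)/(T+t): set derivative to zero → g'(t)(T+t) = g(t).
g'(t) = 0.5·294·t^-0.5. Setting 0.5·294·t^-0.5 = 294·t^0.5/(46+t) gives 0.5(46+t) = t, so 0.50·t = 0.5×46.
t* = 0.5×46/0.50 = 46 min.

46.0 min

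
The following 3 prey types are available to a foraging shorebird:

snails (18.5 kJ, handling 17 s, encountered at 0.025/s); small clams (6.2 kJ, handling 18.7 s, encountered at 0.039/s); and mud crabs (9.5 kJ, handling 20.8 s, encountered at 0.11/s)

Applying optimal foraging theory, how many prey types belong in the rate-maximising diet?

2

E/h in descending order: snails 1.09, mud crabs 0.457, small clams 0.332 kJ/s. The optimal diet is the largest prefix of this list for which every included type satisfies E_i/h_i > R on the types above it.
Rate on top 1: 0.3246. mud crabs: 0.457 > 0.3246 → include.
Rate on top 2: 0.406. small clams: 0.332 < 0.406 → exclude; stop.
Optimal diet: snails, mud crabs — 2 of 3 types.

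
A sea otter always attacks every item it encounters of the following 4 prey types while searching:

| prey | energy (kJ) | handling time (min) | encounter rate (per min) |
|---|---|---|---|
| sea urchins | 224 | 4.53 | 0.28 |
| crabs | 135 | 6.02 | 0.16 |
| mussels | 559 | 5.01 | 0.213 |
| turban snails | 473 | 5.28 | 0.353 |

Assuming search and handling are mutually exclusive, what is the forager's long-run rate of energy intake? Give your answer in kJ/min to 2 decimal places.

60.10 kJ/min

Energy encountered per unit search time: 0.28×224 + 0.16×135 + 0.213×559 + 0.353×473 = 370.4 kJ/min.
Handling time per unit search time: 0.28×4.53 + 0.16×6.02 + 0.213×5.01 + 0.353×5.28 = 5.163.
Rate = 370.4/(1 + 5.163) = 60.1 kJ/min.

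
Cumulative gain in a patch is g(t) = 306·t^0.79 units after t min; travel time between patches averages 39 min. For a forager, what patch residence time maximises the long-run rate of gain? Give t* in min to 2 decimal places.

146.71 min

By the marginal value theorem, leave when the instantaneous gain rate g'(t) equals the habitat-wide average g(t)/(T + t).
g'(t) = 0.79·306·t^-0.21. Setting 0.79·306·t^-0.21 = 306·t^0.79/(39+t) gives 0.79(39+t) = t, so 0.21·t = 0.79×39.
t* = 0.79×39/0.21 = 146.7 min.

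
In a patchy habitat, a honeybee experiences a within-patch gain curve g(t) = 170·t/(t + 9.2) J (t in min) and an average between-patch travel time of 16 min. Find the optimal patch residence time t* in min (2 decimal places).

12.13 min

Optimal t* satisfies g'(t*) = g(t*)/(T + t*).
g'(t) = 170·9.2/(t + 9.2)². Setting 170·9.2/(t+9.2)² = 170t/[(t+9.2)(16+t)] gives 9.2(16+t) = t(t+9.2), so t² = 9.2×16 = 147.2.
t* = √147.2 = 12.13 min.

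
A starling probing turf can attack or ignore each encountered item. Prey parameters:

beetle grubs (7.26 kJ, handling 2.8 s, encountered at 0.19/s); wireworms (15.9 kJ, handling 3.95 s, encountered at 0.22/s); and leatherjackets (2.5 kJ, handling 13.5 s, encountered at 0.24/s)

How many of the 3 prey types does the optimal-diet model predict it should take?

2

Profitabilities (E/h, kJ/s): wireworms 4.03, beetle grubs 2.59, leatherjackets 0.185. Add prey in this order while the next type's profitability exceeds the intake rate on those already taken.
Rate on top 1: 1.872. beetle grubs: 2.59 > 1.872 → include.
Rate on top 2: 2.031. leatherjackets: 0.185 < 2.031 → exclude; stop.
Optimal diet: wireworms, beetle grubs — 2 of 3 types.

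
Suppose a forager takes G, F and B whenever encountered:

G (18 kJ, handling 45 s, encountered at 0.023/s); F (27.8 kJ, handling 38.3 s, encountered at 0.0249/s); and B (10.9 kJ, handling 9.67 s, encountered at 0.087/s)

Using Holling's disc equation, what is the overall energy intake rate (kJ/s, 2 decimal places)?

Energy encountered per unit search time: 0.023×18 + 0.0249×27.8 + 0.087×10.9 = 2.055 kJ/s.
Handling time per unit search time: 0.023×45 + 0.0249×38.3 + 0.087×9.67 = 2.83.
Rate = 2.055/(1 + 2.83) = 0.5364 kJ/s.

0.54 kJ/s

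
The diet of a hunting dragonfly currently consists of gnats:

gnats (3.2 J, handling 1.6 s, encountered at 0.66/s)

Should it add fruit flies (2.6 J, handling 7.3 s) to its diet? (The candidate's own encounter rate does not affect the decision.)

No

On gnats alone, R = ΣλE/(1+Σλh) = 2.112/2.056 = 1.027 J/s.
Profitability of fruit flies: 2.6/7.3 = 0.3562 J/s.
Since 0.3562 < R, time spent handling fruit flies is better spent searching.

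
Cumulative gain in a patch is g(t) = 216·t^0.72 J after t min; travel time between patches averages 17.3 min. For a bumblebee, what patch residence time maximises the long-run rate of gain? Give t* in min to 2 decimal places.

44.49 min

Optimal t* satisfies g'(t*) = g(t*)/(T + t*).
g'(t) = 0.72·216·t^-0.28. Setting 0.72·216·t^-0.28 = 216·t^0.72/(17.3+t) gives 0.72(17.3+t) = t, so 0.28·t = 0.72×17.3.
t* = 0.72×17.3/0.28 = 44.49 min.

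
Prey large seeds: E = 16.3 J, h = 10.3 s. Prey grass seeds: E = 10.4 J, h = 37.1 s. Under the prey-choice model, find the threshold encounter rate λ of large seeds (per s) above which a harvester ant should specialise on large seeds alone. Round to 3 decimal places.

0.021 per s

At the threshold, the rate on large seeds alone equals the profitability of grass seeds: λ·16.3/(1 + λ·10.3) = 10.4/37.1 = 0.2803.
Rearranging, λ(16.3 − 0.2803×10.3) = 0.2803, so λ = 0.2803/13.41 = 0.0209 per s.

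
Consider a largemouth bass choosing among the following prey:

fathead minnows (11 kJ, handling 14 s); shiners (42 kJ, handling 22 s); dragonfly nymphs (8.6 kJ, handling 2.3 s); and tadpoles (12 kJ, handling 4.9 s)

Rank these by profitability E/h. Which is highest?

dragonfly nymphs

In descending order of E/h:
dragonfly nymphs: 8.6/2.3 = 3.74 kJ/s
tadpoles: 12/4.9 = 2.45 kJ/s
shiners: 42/22 = 1.91 kJ/s
fathead minnows: 11/14 = 0.786 kJ/s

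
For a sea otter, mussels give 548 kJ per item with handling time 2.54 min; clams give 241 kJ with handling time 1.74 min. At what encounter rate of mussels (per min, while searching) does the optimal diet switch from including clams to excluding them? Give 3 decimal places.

Drop clams once their profitability E₂/h₂ falls below the rate achievable on mussels alone: E₂/h₂ = λE₁/(1 + λh₁).
Solve for λ: λE₁h₂ = E₂(1 + λh₁) → λ(E₁h₂ − E₂h₁) = E₂ → λ = E₂/(E₁h₂ − E₂h₁).
λ = 241/(548×1.74 − 241×2.54) = 241/341.4 = 0.706 per min.

0.706 per min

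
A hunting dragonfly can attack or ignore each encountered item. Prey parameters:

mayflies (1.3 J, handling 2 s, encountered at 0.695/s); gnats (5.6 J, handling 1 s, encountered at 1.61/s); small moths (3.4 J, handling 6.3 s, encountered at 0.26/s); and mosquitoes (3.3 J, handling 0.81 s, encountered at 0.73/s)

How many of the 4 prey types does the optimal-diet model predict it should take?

2

E/h in descending order: gnats 5.6, mosquitoes 4.07, mayflies 0.65, small moths 0.54 J/s. The optimal diet is the largest prefix of this list for which every included type satisfies E_i/h_i > R on the types above it.
Rate on top 1: 3.454. mosquitoes: 4.07 > 3.454 → include.
Rate on top 2: 3.569. mayflies: 0.65 < 3.569 → exclude; stop.
Optimal diet: gnats, mosquitoes — 2 of 4 types.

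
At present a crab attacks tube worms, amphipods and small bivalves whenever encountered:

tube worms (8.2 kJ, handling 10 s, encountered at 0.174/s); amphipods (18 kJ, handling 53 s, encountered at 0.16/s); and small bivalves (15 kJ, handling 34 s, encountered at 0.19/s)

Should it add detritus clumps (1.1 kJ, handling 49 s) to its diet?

Current rate: (0.174×8.2 + 0.16×18 + 0.19×15)/(1 + 0.174×10 + 0.16×53 + 0.19×34) = 0.4048 kJ/s.
Profitability of detritus clumps: 1.1/49 = 0.02245 kJ/s.
Since 0.02245 < R, time spent handling detritus clumps is better spent searching.

No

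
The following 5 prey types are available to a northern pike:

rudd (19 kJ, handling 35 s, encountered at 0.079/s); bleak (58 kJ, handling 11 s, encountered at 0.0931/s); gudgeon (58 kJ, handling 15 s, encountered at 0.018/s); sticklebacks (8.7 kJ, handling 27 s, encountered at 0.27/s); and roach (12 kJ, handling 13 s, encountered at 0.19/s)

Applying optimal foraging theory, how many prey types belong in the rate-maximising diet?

Profitabilities (E/h, kJ/s): bleak 5.27, gudgeon 3.87, roach 0.923, rudd 0.543, sticklebacks 0.322. Add prey in this order while the next type's profitability exceeds the intake rate on those already taken.
Rate on top 1: 2.668. gudgeon: 3.87 > 2.668 → include.
Rate on top 2: 2.809. roach: 0.923 < 2.809 → exclude; stop.
Optimal diet: bleak, gudgeon — 2 of 5 types.

2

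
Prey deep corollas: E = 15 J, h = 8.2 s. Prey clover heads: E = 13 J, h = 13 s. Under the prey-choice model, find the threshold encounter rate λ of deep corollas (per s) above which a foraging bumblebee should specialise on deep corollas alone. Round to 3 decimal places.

0.147 per s

Drop clover heads once their profitability E₂/h₂ falls below the rate achievable on deep corollas alone: E₂/h₂ = λE₁/(1 + λh₁).
Solve for λ: λE₁h₂ = E₂(1 + λh₁) → λ(E₁h₂ − E₂h₁) = E₂ → λ = E₂/(E₁h₂ − E₂h₁).
λ = 13/(15×13 − 13×8.2) = 13/88.4 = 0.1471 per s.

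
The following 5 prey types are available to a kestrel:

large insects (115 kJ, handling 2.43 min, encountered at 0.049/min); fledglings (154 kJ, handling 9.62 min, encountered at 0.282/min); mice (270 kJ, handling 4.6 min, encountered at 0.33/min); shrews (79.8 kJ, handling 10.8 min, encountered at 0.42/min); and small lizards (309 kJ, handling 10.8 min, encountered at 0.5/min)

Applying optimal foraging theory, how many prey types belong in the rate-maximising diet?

E/h in descending order: mice 58.7, large insects 47.3, small lizards 28.6, fledglings 16, shrews 7.39 kJ/min. The optimal diet is the largest prefix of this list for which every included type satisfies E_i/h_i > R on the types above it.
Rate on top 1: 35.39. large insects: 47.3 > 35.39 → include.
Rate on top 2: 35.92. small lizards: 28.6 < 35.92 → exclude; stop.
Optimal diet: mice, large insects — 2 of 5 types.

2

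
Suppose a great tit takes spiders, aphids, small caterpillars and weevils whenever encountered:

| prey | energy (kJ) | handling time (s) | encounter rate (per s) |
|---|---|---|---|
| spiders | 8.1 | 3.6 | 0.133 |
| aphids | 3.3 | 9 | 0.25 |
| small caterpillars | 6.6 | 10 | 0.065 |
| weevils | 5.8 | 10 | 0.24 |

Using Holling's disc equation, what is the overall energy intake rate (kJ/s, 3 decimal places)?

Energy encountered per unit search time: 0.133×8.1 + 0.25×3.3 + 0.065×6.6 + 0.24×5.8 = 3.723 kJ/s.
Handling time per unit search time: 0.133×3.6 + 0.25×9 + 0.065×10 + 0.24×10 = 5.779.
Rate = 3.723/(1 + 5.779) = 0.5493 kJ/s.

0.549 kJ/s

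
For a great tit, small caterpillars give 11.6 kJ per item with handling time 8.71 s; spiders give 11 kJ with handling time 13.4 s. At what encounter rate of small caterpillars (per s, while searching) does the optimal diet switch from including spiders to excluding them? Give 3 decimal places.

0.184 per s

The zero-one rule: include spiders iff E₂/h₂ > λE₁/(1+λh₁). Equality gives the switch point.
λE₁h₂ = E₂ + λE₂h₁ ⇒ λ = E₂/(E₁h₂ − E₂h₁) = 11/(155.4 − 95.81) = 0.1845 per s.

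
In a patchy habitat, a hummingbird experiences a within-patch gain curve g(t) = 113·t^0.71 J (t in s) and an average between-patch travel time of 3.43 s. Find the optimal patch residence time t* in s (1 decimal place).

Maximise g(t)/(T+t): set derivative to zero → g'(t)(T+t) = g(t).
g'(t) = 0.71·113·t^-0.29. Setting 0.71·113·t^-0.29 = 113·t^0.71/(3.43+t) gives 0.71(3.43+t) = t, so 0.29·t = 0.71×3.43.
t* = 0.71×3.43/0.29 = 8.398 s.

8.4 s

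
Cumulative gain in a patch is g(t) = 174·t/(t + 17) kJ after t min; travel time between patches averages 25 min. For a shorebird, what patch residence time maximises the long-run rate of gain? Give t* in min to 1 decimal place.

Optimal t* satisfies g'(t*) = g(t*)/(T + t*).
g'(t) = 174·17/(t + 17)². Setting 174·17/(t+17)² = 174t/[(t+17)(25+t)] gives 17(25+t) = t(t+17), so t² = 17×25 = 425.
t* = √425 = 20.62 min.

20.6 min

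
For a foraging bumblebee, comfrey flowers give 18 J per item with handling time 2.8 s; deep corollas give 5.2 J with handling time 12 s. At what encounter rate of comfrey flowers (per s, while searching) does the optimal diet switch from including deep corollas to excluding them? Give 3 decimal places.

The zero-one rule: include deep corollas iff E₂/h₂ > λE₁/(1+λh₁). Equality gives the switch point.
λE₁h₂ = E₂ + λE₂h₁ ⇒ λ = E₂/(E₁h₂ − E₂h₁) = 5.2/(216 − 14.56) = 0.02581 per s.

0.026 per s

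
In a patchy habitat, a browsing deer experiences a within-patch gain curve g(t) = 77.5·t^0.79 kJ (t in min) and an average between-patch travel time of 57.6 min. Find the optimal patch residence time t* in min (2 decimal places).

Optimal t* satisfies g'(t*) = g(t*)/(T + t*).
g'(t) = 0.79·77.5·t^-0.21. Setting 0.79·77.5·t^-0.21 = 77.5·t^0.79/(57.6+t) gives 0.79(57.6+t) = t, so 0.21·t = 0.79×57.6.
t* = 0.79×57.6/0.21 = 216.7 min.

216.69 min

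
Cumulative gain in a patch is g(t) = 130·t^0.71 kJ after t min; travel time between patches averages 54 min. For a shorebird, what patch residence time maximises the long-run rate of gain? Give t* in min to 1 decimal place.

By the marginal value theorem, leave when the instantaneous gain rate g'(t) equals the habitat-wide average g(t)/(T + t).
g'(t) = 0.71·130·t^-0.29. Setting 0.71·130·t^-0.29 = 130·t^0.71/(54+t) gives 0.71(54+t) = t, so 0.29·t = 0.71×54.
t* = 0.71×54/0.29 = 132.2 min.

132.2 min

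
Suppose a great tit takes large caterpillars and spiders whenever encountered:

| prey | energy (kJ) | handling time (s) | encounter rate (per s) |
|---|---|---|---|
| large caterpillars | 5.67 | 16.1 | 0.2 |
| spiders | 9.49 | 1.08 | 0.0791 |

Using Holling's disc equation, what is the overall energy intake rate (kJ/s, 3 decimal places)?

R = Σλ_iE_i / (1 + Σλ_ih_i)
Numerator: 0.2×5.67 + 0.0791×9.49 = 1.885
Denominator: 1 + 0.2×16.1 + 0.0791×1.08 = 4.305
R = 1.885/4.305 = 0.4377 kJ/s

0.438 kJ/s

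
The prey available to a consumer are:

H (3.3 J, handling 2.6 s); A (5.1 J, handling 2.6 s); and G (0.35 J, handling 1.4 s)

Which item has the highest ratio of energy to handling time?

In descending order of E/h:
A: 5.1/2.6 = 1.96 J/s
H: 3.3/2.6 = 1.27 J/s
G: 0.35/1.4 = 0.25 J/s

A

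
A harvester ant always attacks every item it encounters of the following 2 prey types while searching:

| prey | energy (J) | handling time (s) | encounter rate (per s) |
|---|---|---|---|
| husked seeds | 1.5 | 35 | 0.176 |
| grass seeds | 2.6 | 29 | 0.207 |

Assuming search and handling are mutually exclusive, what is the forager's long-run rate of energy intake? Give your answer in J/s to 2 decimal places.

R = (0.176×1.5 + 0.207×2.6) / (1 + 0.176×35 + 0.207×29) = 0.8022/13.16 = 0.06094 J/s.

0.06 J/s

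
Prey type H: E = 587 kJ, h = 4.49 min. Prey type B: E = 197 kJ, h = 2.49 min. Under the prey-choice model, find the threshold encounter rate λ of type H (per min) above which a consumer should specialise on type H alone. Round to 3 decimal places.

The zero-one rule: include type B iff E₂/h₂ > λE₁/(1+λh₁). Equality gives the switch point.
λE₁h₂ = E₂ + λE₂h₁ ⇒ λ = E₂/(E₁h₂ − E₂h₁) = 197/(1462 − 884.5) = 0.3414 per min.

0.341 per min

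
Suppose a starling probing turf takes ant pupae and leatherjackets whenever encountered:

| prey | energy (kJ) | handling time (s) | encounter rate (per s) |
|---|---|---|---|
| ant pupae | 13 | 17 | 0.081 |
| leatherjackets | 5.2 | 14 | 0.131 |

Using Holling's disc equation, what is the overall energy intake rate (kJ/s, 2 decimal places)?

R = Σλ_iE_i / (1 + Σλ_ih_i)
Numerator: 0.081×13 + 0.131×5.2 = 1.734
Denominator: 1 + 0.081×17 + 0.131×14 = 4.211
R = 1.734/4.211 = 0.4118 kJ/s

0.41 kJ/s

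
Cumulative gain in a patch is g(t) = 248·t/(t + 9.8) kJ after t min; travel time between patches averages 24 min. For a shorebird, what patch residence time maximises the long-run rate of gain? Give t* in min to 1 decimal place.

Maximise g(t)/(T+t): set derivative to zero → g'(t)(T+t) = g(t).
g'(t) = 248·9.8/(t + 9.8)². Setting 248·9.8/(t+9.8)² = 248t/[(t+9.8)(24+t)] gives 9.8(24+t) = t(t+9.8), so t² = 9.8×24 = 235.2.
t* = √235.2 = 15.34 min.

15.3 min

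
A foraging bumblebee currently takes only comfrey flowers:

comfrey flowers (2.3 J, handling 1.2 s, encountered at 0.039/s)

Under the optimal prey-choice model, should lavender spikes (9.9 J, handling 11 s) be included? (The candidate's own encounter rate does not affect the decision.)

Yes

On comfrey flowers alone, R = ΣλE/(1+Σλh) = 0.0897/1.047 = 0.08569 J/s.
Profitability of lavender spikes: 9.9/11 = 0.9 J/s.
Since 0.9 > R, including lavender spikes increases the long-run rate.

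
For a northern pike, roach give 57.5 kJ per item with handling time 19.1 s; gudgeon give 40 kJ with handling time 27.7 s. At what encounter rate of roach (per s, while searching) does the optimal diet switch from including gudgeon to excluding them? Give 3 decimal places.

Drop gudgeon once their profitability E₂/h₂ falls below the rate achievable on roach alone: E₂/h₂ = λE₁/(1 + λh₁).
Solve for λ: λE₁h₂ = E₂(1 + λh₁) → λ(E₁h₂ − E₂h₁) = E₂ → λ = E₂/(E₁h₂ − E₂h₁).
λ = 40/(57.5×27.7 − 40×19.1) = 40/828.8 = 0.04827 per s.

0.048 per s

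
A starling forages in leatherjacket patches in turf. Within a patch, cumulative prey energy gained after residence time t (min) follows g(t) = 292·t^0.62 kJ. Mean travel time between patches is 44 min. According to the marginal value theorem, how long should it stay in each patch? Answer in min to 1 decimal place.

71.8 min

Maximise g(t)/(T+t): set derivative to zero → g'(t)(T+t) = g(t).
g'(t) = 0.62·292·t^-0.38. Setting 0.62·292·t^-0.38 = 292·t^0.62/(44+t) gives 0.62(44+t) = t, so 0.38·t = 0.62×44.
t* = 0.62×44/0.38 = 71.79 min.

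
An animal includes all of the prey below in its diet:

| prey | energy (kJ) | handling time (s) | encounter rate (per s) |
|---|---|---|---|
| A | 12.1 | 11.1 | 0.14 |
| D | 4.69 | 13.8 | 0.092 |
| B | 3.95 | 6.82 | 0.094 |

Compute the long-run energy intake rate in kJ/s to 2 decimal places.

0.56 kJ/s

R = (0.14×12.1 + 0.092×4.69 + 0.094×3.95) / (1 + 0.14×11.1 + 0.092×13.8 + 0.094×6.82) = 2.497/4.465 = 0.5592 kJ/s.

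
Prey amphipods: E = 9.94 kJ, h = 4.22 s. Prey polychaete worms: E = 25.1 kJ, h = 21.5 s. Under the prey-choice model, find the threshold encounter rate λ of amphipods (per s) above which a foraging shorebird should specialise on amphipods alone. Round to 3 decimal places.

0.233 per s

Drop polychaete worms once their profitability E₂/h₂ falls below the rate achievable on amphipods alone: E₂/h₂ = λE₁/(1 + λh₁).
Solve for λ: λE₁h₂ = E₂(1 + λh₁) → λ(E₁h₂ − E₂h₁) = E₂ → λ = E₂/(E₁h₂ − E₂h₁).
λ = 25.1/(9.94×21.5 − 25.1×4.22) = 25.1/107.8 = 0.2329 per s.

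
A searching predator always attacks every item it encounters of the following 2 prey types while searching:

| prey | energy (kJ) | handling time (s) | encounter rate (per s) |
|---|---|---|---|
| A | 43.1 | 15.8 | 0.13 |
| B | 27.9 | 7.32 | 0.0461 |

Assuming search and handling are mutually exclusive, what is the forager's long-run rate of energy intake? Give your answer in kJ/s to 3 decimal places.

2.031 kJ/s

R = (0.13×43.1 + 0.0461×27.9) / (1 + 0.13×15.8 + 0.0461×7.32) = 6.889/3.391 = 2.031 kJ/s.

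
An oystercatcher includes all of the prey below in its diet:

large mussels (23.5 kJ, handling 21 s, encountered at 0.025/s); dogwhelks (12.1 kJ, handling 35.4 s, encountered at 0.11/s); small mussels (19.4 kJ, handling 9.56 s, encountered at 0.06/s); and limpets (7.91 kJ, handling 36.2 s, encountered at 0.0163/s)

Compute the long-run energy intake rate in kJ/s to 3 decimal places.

R = (0.025×23.5 + 0.11×12.1 + 0.06×19.4 + 0.0163×7.91) / (1 + 0.025×21 + 0.11×35.4 + 0.06×9.56 + 0.0163×36.2) = 3.211/6.583 = 0.4879 kJ/s.

0.488 kJ/s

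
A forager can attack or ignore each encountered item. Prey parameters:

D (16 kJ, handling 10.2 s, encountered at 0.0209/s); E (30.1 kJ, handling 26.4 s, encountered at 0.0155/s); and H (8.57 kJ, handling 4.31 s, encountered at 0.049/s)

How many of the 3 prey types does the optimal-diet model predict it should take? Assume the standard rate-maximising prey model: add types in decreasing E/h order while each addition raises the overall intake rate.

E/h in descending order: H 1.99, D 1.57, E 1.14 kJ/s. The optimal diet is the largest prefix of this list for which every included type satisfies E_i/h_i > R on the types above it.
Rate on top 1: 0.3467. D: 1.57 > 0.3467 → include.
Rate on top 2: 0.5296. E: 1.14 > 0.5296 → include.
Optimal diet: H, D, E — 3 of 3 types.

3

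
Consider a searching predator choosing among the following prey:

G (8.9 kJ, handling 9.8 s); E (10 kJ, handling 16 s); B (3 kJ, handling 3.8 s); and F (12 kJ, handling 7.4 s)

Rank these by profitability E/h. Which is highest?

In descending order of E/h:
F: 12/7.4 = 1.62 kJ/s
G: 8.9/9.8 = 0.908 kJ/s
B: 3/3.8 = 0.789 kJ/s
E: 10/16 = 0.625 kJ/s

F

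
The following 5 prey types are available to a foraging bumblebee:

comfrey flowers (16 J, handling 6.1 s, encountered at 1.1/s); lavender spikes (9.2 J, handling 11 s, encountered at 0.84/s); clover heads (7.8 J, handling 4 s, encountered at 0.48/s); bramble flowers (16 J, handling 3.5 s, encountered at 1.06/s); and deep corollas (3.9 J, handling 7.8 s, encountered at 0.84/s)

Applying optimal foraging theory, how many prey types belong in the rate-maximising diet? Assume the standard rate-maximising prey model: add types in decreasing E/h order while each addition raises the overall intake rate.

Profitabilities (E/h, J/s): bramble flowers 4.57, comfrey flowers 2.62, clover heads 1.95, lavender spikes 0.836, deep corollas 0.5. Add prey in this order while the next type's profitability exceeds the intake rate on those already taken.
Rate on top 1: 3.601. comfrey flowers: 2.62 < 3.601 → exclude; stop.
Optimal diet: bramble flowers — 1 of 5 types.

1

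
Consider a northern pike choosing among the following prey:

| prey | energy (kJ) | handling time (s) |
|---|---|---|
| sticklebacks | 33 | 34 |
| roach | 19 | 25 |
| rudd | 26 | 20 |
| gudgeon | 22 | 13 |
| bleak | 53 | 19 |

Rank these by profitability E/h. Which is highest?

bleak

Profitability E/h (kJ/s): sticklebacks = 33/34 = 0.971, roach = 19/25 = 0.76, rudd = 26/20 = 1.3, gudgeon = 22/13 = 1.69, bleak = 53/19 = 2.79.
Ranked: bleak > gudgeon > rudd > sticklebacks > roach.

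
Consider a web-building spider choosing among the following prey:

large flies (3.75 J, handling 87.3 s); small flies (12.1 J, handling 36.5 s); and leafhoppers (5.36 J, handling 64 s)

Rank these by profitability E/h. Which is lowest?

Profitability E/h (J/s): large flies = 3.75/87.3 = 0.043, small flies = 12.1/36.5 = 0.332, leafhoppers = 5.36/64 = 0.0838.
Ranked: small flies > leafhoppers > large flies.

large flies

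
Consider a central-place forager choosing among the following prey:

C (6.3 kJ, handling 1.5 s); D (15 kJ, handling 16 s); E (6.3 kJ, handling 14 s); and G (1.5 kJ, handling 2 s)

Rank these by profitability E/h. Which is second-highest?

Profitability E/h (kJ/s): C = 6.3/1.5 = 4.2, D = 15/16 = 0.938, E = 6.3/14 = 0.45, G = 1.5/2 = 0.75.
Ranked: C > D > G > E.

D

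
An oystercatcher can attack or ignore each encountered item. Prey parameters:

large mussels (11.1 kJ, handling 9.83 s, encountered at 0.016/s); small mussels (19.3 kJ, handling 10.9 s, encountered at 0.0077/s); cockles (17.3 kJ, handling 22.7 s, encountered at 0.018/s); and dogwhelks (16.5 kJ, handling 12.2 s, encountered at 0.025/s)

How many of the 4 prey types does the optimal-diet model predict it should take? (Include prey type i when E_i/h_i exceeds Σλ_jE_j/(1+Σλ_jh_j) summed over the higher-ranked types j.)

E/h in descending order: small mussels 1.77, dogwhelks 1.35, large mussels 1.13, cockles 0.762 kJ/s. The optimal diet is the largest prefix of this list for which every included type satisfies E_i/h_i > R on the types above it.
Rate on top 1: 0.1371. dogwhelks: 1.35 > 0.1371 → include.
Rate on top 2: 0.404. large mussels: 1.13 > 0.404 → include.
Rate on top 3: 0.4778. cockles: 0.762 > 0.4778 → include.
Optimal diet: small mussels, dogwhelks, large mussels, cockles — 4 of 4 types.

4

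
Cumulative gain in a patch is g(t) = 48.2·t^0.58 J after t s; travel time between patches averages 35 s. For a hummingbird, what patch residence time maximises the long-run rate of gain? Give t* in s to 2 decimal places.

Maximise g(t)/(T+t): set derivative to zero → g'(t)(T+t) = g(t).
g'(t) = 0.58·48.2·t^-0.42. Setting 0.58·48.2·t^-0.42 = 48.2·t^0.58/(35+t) gives 0.58(35+t) = t, so 0.42·t = 0.58×35.
t* = 0.58×35/0.42 = 48.33 s.

48.33 s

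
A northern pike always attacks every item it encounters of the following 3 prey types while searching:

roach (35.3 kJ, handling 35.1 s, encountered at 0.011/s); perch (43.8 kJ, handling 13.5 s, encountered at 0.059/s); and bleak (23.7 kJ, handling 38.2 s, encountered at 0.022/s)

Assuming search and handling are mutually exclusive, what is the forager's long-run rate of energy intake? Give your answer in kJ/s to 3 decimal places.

1.156 kJ/s

R = (0.011×35.3 + 0.059×43.8 + 0.022×23.7) / (1 + 0.011×35.1 + 0.059×13.5 + 0.022×38.2) = 3.494/3.023 = 1.156 kJ/s.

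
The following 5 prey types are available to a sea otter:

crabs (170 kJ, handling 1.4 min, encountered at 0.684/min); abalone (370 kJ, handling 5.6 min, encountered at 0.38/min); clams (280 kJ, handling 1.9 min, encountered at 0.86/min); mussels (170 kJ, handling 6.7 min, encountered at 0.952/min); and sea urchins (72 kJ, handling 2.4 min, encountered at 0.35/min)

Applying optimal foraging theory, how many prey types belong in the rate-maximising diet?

2

Rank by E/h (kJ/min): clams 147, crabs 121, abalone 66.1, sea urchins 30, mussels 25.4. Include each in turn until the next type's E/h falls below the running intake rate.
Rate on top 1: 91.42. crabs: 121 > 91.42 → include.
Rate on top 2: 99.42. abalone: 66.1 < 99.42 → exclude; stop.
Optimal diet: clams, crabs — 2 of 5 types.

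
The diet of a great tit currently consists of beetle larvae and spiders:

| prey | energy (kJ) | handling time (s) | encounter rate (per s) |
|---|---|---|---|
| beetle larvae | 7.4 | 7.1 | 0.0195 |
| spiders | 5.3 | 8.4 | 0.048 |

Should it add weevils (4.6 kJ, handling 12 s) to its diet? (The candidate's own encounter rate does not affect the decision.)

Yes

Current rate: (0.0195×7.4 + 0.048×5.3)/(1 + 0.0195×7.1 + 0.048×8.4) = 0.2586 kJ/s.
Profitability of weevils: 4.6/12 = 0.3833 kJ/s.
Since 0.3833 > R, including weevils increases the long-run rate.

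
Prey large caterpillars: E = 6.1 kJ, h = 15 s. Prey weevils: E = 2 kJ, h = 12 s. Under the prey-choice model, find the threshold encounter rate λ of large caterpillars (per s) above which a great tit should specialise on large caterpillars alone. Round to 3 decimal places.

0.046 per s

At the threshold, the rate on large caterpillars alone equals the profitability of weevils: λ·6.1/(1 + λ·15) = 2/12 = 0.1667.
Rearranging, λ(6.1 − 0.1667×15) = 0.1667, so λ = 0.1667/3.6 = 0.0463 per s.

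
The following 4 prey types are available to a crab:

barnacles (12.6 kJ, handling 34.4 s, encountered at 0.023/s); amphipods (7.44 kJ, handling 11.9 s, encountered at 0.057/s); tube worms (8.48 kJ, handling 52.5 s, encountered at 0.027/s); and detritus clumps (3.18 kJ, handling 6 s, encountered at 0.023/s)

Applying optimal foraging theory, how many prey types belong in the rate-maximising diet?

3

Profitabilities (E/h, kJ/s): amphipods 0.625, detritus clumps 0.53, barnacles 0.366, tube worms 0.162. Add prey in this order while the next type's profitability exceeds the intake rate on those already taken.
Rate on top 1: 0.2527. detritus clumps: 0.53 > 0.2527 → include.
Rate on top 2: 0.2738. barnacles: 0.366 > 0.2738 → include.
Rate on top 3: 0.3018. tube worms: 0.162 < 0.3018 → exclude; stop.
Optimal diet: amphipods, detritus clumps, barnacles — 3 of 4 types.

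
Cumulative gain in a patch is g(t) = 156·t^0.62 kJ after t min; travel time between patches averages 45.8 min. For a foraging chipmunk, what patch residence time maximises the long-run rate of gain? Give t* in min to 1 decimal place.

74.7 min

Optimal t* satisfies g'(t*) = g(t*)/(T + t*).
g'(t) = 0.62·156·t^-0.38. Setting 0.62·156·t^-0.38 = 156·t^0.62/(45.8+t) gives 0.62(45.8+t) = t, so 0.38·t = 0.62×45.8.
t* = 0.62×45.8/0.38 = 74.73 min.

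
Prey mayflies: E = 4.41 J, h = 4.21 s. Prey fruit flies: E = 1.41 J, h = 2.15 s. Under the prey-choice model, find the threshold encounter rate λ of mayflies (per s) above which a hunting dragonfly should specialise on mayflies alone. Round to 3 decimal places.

0.398 per s

Drop fruit flies once their profitability E₂/h₂ falls below the rate achievable on mayflies alone: E₂/h₂ = λE₁/(1 + λh₁).
Solve for λ: λE₁h₂ = E₂(1 + λh₁) → λ(E₁h₂ − E₂h₁) = E₂ → λ = E₂/(E₁h₂ − E₂h₁).
λ = 1.41/(4.41×2.15 − 1.41×4.21) = 1.41/3.545 = 0.3977 per s.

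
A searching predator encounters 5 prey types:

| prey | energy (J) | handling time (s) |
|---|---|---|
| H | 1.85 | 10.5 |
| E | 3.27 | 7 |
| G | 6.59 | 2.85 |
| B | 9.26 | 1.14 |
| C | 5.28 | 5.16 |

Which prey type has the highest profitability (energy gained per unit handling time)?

B

Profitability E/h (J/s): H = 1.85/10.5 = 0.176, E = 3.27/7 = 0.467, G = 6.59/2.85 = 2.31, B = 9.26/1.14 = 8.12, C = 5.28/5.16 = 1.02.
Ranked: B > G > C > E > H.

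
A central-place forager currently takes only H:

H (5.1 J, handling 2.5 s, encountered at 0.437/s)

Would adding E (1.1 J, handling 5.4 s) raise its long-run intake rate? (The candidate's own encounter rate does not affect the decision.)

No

Intake rate on the current diet: R = (0.437×5.1) / (1 + 0.437×2.5) = 2.229/2.093 = 1.065 J/s.
E: E/h = 1.1/5.4 = 0.2037 J/s.
0.2037 < 1.065, so adding E would lower the average — exclude it.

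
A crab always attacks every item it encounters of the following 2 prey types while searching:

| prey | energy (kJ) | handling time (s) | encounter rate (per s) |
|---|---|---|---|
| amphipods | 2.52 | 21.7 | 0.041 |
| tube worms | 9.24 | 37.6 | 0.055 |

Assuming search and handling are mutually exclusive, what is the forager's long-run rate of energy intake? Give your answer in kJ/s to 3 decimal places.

R = Σλ_iE_i / (1 + Σλ_ih_i)
Numerator: 0.041×2.52 + 0.055×9.24 = 0.6115
Denominator: 1 + 0.041×21.7 + 0.055×37.6 = 3.958
R = 0.6115/3.958 = 0.1545 kJ/s

0.155 kJ/s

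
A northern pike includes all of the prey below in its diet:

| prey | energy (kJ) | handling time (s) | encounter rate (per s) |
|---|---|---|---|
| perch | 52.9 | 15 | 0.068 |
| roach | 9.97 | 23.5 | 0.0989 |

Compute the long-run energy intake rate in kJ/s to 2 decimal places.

R = (0.068×52.9 + 0.0989×9.97) / (1 + 0.068×15 + 0.0989×23.5) = 4.583/4.344 = 1.055 kJ/s.

1.06 kJ/s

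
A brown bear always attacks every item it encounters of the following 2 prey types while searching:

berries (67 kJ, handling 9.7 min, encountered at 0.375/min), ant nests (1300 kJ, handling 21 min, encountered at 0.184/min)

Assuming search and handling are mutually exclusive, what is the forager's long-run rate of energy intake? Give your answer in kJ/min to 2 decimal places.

R = Σλ_iE_i / (1 + Σλ_ih_i)
Numerator: 0.375×67 + 0.184×1300 = 264.3
Denominator: 1 + 0.375×9.7 + 0.184×21 = 8.502
R = 264.3/8.502 = 31.09 kJ/min

31.09 kJ/min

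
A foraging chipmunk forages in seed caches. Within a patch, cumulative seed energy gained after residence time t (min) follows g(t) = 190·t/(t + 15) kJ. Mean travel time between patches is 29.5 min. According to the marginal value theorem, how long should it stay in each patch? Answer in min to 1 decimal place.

21.0 min

Optimal t* satisfies g'(t*) = g(t*)/(T + t*).
g'(t) = 190·15/(t + 15)². Setting 190·15/(t+15)² = 190t/[(t+15)(29.5+t)] gives 15(29.5+t) = t(t+15), so t² = 15×29.5 = 442.5.
t* = √442.5 = 21.04 min.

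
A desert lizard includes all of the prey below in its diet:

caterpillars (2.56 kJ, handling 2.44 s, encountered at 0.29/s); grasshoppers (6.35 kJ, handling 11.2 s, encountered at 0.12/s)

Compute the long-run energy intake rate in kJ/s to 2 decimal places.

R = (0.29×2.56 + 0.12×6.35) / (1 + 0.29×2.44 + 0.12×11.2) = 1.504/3.052 = 0.493 kJ/s.

0.49 kJ/s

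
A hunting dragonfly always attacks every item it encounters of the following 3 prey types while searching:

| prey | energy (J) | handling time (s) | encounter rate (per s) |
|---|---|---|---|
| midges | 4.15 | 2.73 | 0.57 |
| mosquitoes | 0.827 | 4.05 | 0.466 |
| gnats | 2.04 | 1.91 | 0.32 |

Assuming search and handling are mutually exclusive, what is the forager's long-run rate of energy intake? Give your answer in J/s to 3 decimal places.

R = (0.57×4.15 + 0.466×0.827 + 0.32×2.04) / (1 + 0.57×2.73 + 0.466×4.05 + 0.32×1.91) = 3.404/5.055 = 0.6734 J/s.

0.673 J/s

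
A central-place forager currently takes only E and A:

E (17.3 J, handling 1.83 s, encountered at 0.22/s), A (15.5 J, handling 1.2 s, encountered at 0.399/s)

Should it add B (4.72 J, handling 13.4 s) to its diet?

Current rate: (0.22×17.3 + 0.399×15.5)/(1 + 0.22×1.83 + 0.399×1.2) = 5.31 J/s.
Profitability of B: 4.72/13.4 = 0.3522 J/s.
Since 0.3522 < R, time spent handling B is better spent searching.

No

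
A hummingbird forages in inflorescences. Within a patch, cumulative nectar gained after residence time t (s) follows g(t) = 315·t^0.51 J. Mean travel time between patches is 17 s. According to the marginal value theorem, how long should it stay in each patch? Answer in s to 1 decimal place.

17.7 s

Optimal t* satisfies g'(t*) = g(t*)/(T + t*).
g'(t) = 0.51·315·t^-0.49. Setting 0.51·315·t^-0.49 = 315·t^0.51/(17+t) gives 0.51(17+t) = t, so 0.49·t = 0.51×17.
t* = 0.51×17/0.49 = 17.69 s.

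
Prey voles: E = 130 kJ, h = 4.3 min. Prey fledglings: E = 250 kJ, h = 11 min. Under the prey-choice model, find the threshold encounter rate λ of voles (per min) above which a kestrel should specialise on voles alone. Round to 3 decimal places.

Drop fledglings once their profitability E₂/h₂ falls below the rate achievable on voles alone: E₂/h₂ = λE₁/(1 + λh₁).
Solve for λ: λE₁h₂ = E₂(1 + λh₁) → λ(E₁h₂ − E₂h₁) = E₂ → λ = E₂/(E₁h₂ − E₂h₁).
λ = 250/(130×11 − 250×4.3) = 250/355 = 0.7042 per min.

0.704 per min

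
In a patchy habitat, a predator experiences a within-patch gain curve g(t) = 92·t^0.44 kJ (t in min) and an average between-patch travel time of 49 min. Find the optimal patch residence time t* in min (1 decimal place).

Optimal t* satisfies g'(t*) = g(t*)/(T + t*).
g'(t) = 0.44·92·t^-0.56. Setting 0.44·92·t^-0.56 = 92·t^0.44/(49+t) gives 0.44(49+t) = t, so 0.56·t = 0.44×49.
t* = 0.44×49/0.56 = 38.5 min.

38.5 min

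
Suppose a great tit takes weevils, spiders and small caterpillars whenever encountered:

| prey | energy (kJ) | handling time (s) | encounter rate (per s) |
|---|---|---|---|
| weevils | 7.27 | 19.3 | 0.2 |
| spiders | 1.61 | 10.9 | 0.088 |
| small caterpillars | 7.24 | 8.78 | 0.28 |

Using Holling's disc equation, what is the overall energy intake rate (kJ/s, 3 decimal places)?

R = Σλ_iE_i / (1 + Σλ_ih_i)
Numerator: 0.2×7.27 + 0.088×1.61 + 0.28×7.24 = 3.623
Denominator: 1 + 0.2×19.3 + 0.088×10.9 + 0.28×8.78 = 8.278
R = 3.623/8.278 = 0.4377 kJ/s

0.438 kJ/s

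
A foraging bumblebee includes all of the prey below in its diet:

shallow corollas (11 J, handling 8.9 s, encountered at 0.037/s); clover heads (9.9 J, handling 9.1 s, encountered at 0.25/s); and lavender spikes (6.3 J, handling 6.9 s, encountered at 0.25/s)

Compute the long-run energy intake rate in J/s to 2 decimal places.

0.84 J/s

Energy encountered per unit search time: 0.037×11 + 0.25×9.9 + 0.25×6.3 = 4.457 J/s.
Handling time per unit search time: 0.037×8.9 + 0.25×9.1 + 0.25×6.9 = 4.329.
Rate = 4.457/(1 + 4.329) = 0.8363 J/s.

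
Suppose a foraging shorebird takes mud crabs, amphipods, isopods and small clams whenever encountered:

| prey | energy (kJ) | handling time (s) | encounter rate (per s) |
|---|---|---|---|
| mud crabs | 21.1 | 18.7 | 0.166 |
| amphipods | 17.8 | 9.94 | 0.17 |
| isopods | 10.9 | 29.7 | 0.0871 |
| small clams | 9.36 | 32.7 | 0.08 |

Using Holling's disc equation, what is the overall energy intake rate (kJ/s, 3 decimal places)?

R = (0.166×21.1 + 0.17×17.8 + 0.0871×10.9 + 0.08×9.36) / (1 + 0.166×18.7 + 0.17×9.94 + 0.0871×29.7 + 0.08×32.7) = 8.227/11 = 0.7481 kJ/s.

0.748 kJ/s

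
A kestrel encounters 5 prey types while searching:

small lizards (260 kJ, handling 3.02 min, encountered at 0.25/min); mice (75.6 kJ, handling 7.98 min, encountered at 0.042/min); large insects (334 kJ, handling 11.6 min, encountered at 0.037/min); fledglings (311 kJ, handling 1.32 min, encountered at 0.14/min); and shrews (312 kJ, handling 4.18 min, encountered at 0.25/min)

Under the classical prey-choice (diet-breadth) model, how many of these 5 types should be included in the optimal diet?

E/h in descending order: fledglings 236, small lizards 86.1, shrews 74.6, large insects 28.8, mice 9.47 kJ/min. The optimal diet is the largest prefix of this list for which every included type satisfies E_i/h_i > R on the types above it.
Rate on top 1: 36.75. small lizards: 86.1 > 36.75 → include.
Rate on top 2: 55.95. shrews: 74.6 > 55.95 → include.
Rate on top 3: 62.5. large insects: 28.8 < 62.5 → exclude; stop.
Optimal diet: fledglings, small lizards, shrews — 3 of 5 types.

3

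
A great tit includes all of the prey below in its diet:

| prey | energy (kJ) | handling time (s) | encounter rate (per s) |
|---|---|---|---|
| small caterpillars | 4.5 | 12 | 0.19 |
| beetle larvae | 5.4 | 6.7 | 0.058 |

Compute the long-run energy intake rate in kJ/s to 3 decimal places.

R = Σλ_iE_i / (1 + Σλ_ih_i)
Numerator: 0.19×4.5 + 0.058×5.4 = 1.168
Denominator: 1 + 0.19×12 + 0.058×6.7 = 3.669
R = 1.168/3.669 = 0.3184 kJ/s

0.318 kJ/s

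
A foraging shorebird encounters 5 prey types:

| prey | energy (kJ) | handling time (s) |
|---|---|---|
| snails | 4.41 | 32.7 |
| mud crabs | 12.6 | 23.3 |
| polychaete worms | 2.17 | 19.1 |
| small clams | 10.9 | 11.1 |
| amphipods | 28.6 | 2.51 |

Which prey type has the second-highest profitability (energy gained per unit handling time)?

Profitability E/h (kJ/s): snails = 4.41/32.7 = 0.135, mud crabs = 12.6/23.3 = 0.541, polychaete worms = 2.17/19.1 = 0.114, small clams = 10.9/11.1 = 0.982, amphipods = 28.6/2.51 = 11.4.
Ranked: amphipods > small clams > mud crabs > snails > polychaete worms.

small clams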